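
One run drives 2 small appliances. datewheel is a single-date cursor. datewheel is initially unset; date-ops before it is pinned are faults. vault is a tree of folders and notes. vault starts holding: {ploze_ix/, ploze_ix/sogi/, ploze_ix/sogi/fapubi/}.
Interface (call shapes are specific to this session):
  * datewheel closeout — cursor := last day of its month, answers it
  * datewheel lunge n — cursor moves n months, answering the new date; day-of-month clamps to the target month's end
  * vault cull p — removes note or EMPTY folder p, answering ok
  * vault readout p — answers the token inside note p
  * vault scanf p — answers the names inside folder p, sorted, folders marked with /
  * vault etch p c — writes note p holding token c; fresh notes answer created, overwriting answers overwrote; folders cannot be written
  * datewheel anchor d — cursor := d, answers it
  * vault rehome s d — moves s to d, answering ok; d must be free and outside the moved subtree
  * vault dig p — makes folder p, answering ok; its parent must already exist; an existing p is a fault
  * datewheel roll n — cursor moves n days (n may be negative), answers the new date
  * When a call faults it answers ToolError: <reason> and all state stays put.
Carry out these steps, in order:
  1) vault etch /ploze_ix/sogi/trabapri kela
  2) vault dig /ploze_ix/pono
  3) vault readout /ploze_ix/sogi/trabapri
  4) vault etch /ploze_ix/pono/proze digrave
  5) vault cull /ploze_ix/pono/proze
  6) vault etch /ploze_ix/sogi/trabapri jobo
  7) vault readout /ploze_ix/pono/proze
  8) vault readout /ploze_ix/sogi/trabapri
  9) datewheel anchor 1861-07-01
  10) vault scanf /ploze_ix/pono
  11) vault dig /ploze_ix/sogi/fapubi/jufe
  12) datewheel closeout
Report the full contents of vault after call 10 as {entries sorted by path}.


Answer: {ploze_ix/, ploze_ix/pono/, ploze_ix/sogi/, ploze_ix/sogi/fapubi/, ploze_ix/sogi/trabapri=jobo}

Derivation:
→ vault etch(/ploze_ix/sogi/trabapri, kela)
← created
→ vault dig(/ploze_ix/pono)
← ok
→ vault readout(/ploze_ix/sogi/trabapri)
← kela
→ vault etch(/ploze_ix/pono/proze, digrave)
← created
→ vault cull(/ploze_ix/pono/proze)
← ok
→ vault etch(/ploze_ix/sogi/trabapri, jobo)
← overwrote
→ vault readout(/ploze_ix/pono/proze)
← ToolError: not found
→ vault readout(/ploze_ix/sogi/trabapri)
← jobo
→ datewheel anchor(1861-07-01)
← 1861-07-01
→ vault scanf(/ploze_ix/pono)
← []
→ vault dig(/ploze_ix/sogi/fapubi/jufe)
← ok
→ datewheel closeout()
← 1861-07-31


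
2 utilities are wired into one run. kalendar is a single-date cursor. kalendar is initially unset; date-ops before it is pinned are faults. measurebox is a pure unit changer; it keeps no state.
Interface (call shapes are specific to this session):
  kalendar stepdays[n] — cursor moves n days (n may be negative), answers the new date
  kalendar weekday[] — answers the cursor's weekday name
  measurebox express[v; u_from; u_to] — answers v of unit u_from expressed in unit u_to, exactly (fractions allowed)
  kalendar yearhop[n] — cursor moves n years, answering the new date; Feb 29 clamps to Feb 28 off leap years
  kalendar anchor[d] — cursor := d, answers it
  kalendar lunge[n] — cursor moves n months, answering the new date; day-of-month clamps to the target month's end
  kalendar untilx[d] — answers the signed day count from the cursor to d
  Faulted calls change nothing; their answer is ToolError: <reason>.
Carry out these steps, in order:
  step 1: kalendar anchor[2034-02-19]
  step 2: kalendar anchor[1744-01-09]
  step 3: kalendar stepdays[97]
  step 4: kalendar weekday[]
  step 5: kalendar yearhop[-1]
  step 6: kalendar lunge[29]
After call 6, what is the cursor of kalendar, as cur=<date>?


Answer: cur=1745-09-15

Derivation:
→ kalendar anchor(d=2034-02-19)
← 2034-02-19
→ kalendar anchor(d=1744-01-09)
← 1744-01-09
→ kalendar stepdays(n=97)
← 1744-04-15
→ kalendar weekday()
← Wednesday
→ kalendar yearhop(n=-1)
← 1743-04-15
→ kalendar lunge(n=29)
← 1745-09-15


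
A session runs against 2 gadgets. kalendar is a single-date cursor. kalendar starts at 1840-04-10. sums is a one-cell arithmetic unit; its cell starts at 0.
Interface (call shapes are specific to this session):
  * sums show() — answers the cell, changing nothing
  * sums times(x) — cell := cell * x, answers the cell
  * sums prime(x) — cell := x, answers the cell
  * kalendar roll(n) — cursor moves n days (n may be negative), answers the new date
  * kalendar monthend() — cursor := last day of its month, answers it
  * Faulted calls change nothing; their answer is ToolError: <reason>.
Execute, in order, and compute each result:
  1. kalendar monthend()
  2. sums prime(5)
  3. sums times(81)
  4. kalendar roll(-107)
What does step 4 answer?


Answer: 1840-01-14

Derivation:
-> kalendar monthend()
<- 1840-04-30
-> sums prime(5)
<- 5
-> sums times(81)
<- 405
-> kalendar roll(-107)
<- 1840-01-14


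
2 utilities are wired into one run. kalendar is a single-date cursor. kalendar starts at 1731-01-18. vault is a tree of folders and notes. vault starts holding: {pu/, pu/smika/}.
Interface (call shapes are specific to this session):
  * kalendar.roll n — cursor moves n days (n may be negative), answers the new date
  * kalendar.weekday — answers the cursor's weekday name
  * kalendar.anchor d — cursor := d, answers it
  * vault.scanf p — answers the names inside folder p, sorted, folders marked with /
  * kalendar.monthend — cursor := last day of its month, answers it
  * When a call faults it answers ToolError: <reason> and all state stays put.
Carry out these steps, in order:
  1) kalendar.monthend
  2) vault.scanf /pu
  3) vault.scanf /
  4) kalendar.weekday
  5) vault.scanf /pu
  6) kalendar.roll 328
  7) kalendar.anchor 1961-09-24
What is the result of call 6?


Answer: 1731-12-25

Derivation:
Act: kalendar.monthend[]
Obs: 1731-01-31
Act: vault.scanf[p='/pu']
Obs: [smika/]
Act: vault.scanf[p='/']
Obs: [pu/]
Act: kalendar.weekday[]
Obs: Wednesday
Act: vault.scanf[p='/pu']
Obs: [smika/]
Act: kalendar.roll[n='328']
Obs: 1731-12-25
Act: kalendar.anchor[d='1961-09-24']
Obs: 1961-09-24


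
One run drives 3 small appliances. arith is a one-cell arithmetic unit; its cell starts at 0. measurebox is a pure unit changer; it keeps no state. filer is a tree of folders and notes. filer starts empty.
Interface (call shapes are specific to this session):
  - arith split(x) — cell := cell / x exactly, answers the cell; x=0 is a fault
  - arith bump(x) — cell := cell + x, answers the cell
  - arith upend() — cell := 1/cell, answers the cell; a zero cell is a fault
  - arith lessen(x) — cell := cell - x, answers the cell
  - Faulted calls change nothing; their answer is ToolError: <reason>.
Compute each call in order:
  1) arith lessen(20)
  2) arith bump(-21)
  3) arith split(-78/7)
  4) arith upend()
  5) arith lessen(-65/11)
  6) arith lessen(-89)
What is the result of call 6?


Answer: 300486/3157

Derivation:
Act: arith lessen[20]
Obs: -20
Act: arith bump[-21]
Obs: -41
Act: arith split[-78/7]
Obs: 287/78
Act: arith upend[]
Obs: 78/287
Act: arith lessen[-65/11]
Obs: 19513/3157
Act: arith lessen[-89]
Obs: 300486/3157


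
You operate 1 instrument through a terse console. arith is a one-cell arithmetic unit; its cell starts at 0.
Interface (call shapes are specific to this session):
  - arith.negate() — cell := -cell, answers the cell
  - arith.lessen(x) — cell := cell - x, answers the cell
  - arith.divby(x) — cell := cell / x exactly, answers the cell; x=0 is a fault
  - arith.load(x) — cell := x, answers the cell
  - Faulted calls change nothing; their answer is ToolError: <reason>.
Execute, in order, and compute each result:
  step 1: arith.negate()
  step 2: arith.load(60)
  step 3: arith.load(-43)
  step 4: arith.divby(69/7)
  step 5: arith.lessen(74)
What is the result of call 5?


Answer: -5407/69

Derivation:
! 1. negate() -> 0
! 2. load(x: 60) -> 60
! 3. load(x: -43) -> -43
! 4. divby(x: 69/7) -> -301/69
! 5. lessen(x: 74) -> -5407/69


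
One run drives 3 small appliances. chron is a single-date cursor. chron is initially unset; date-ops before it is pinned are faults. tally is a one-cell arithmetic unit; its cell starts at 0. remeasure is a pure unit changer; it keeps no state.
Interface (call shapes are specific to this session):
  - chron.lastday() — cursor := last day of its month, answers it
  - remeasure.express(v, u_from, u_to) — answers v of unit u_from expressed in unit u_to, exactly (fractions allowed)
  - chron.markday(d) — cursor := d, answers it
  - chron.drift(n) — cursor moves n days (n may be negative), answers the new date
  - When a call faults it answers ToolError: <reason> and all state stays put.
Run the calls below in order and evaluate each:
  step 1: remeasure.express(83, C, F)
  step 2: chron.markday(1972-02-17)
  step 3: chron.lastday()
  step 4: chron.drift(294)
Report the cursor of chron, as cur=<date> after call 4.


Answer: cur=1972-12-19

Derivation:
> express 83 C F
[out] 907/5
> markday 1972-02-17
[out] 1972-02-17
> lastday
[out] 1972-02-29
> drift 294
[out] 1972-12-19


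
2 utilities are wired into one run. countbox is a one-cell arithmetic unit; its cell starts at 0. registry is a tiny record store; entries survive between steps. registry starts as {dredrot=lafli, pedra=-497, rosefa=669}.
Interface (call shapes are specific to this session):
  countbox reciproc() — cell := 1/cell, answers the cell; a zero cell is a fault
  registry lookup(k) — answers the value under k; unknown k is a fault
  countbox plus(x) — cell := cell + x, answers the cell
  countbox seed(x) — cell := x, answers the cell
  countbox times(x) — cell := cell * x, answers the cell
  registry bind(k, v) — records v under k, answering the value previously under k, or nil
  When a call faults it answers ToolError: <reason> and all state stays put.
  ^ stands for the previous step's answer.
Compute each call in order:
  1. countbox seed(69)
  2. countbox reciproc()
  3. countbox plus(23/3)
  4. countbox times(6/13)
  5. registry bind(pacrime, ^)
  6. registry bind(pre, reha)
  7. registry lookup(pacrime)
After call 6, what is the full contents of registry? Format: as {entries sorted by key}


Answer: {dredrot=lafli, pacrime=1060/299, pedra=-497, pre=reha, rosefa=669}

Derivation:
CALL countbox seed[69]
RET  69
CALL countbox reciproc[]
RET  1/69
CALL countbox plus[23/3]
RET  530/69
CALL countbox times[6/13]
RET  1060/299
CALL registry bind[pacrime; ^]
RET  nil
CALL registry bind[pre; reha]
RET  nil
CALL registry lookup[pacrime]
RET  1060/299


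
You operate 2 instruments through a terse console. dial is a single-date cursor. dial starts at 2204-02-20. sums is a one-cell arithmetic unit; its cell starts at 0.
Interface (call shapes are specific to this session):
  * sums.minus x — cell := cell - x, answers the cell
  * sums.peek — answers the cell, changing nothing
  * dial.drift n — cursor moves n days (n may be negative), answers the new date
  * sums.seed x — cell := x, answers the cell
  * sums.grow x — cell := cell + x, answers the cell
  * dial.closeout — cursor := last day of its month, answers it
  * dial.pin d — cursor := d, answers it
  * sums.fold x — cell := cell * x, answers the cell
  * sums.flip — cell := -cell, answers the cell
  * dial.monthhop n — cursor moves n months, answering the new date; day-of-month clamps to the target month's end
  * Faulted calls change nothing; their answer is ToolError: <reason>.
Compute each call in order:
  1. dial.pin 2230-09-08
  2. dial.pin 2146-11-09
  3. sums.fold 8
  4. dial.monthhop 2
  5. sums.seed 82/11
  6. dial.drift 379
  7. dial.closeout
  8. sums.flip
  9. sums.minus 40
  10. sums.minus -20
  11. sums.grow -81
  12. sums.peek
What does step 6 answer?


Answer: 2148-01-23

Derivation:
Then dial.pin passing d: 2230-09-08, which returns 2230-09-08.
I call dial.pin passing d: 2146-11-09, and get 2146-11-09.
I try sums.fold passing x: 8, — result: 0.
Next I call dial.monthhop passing n: 2, yielding 2147-01-09.
I invoke sums.seed passing x: 82/11: 82/11.
Now I run dial.drift passing n: 379, yielding 2148-01-23.
I invoke dial.closeout, and observe 2148-01-31.
Calling sums.flip(), → -82/11.
Invoking sums.minus passing x: 40, and see -522/11.
Next I call sums.minus passing x: -20, and get -302/11.
I use sums.grow passing x: -81, giving -1193/11.
I use sums.peek, which returns -1193/11.


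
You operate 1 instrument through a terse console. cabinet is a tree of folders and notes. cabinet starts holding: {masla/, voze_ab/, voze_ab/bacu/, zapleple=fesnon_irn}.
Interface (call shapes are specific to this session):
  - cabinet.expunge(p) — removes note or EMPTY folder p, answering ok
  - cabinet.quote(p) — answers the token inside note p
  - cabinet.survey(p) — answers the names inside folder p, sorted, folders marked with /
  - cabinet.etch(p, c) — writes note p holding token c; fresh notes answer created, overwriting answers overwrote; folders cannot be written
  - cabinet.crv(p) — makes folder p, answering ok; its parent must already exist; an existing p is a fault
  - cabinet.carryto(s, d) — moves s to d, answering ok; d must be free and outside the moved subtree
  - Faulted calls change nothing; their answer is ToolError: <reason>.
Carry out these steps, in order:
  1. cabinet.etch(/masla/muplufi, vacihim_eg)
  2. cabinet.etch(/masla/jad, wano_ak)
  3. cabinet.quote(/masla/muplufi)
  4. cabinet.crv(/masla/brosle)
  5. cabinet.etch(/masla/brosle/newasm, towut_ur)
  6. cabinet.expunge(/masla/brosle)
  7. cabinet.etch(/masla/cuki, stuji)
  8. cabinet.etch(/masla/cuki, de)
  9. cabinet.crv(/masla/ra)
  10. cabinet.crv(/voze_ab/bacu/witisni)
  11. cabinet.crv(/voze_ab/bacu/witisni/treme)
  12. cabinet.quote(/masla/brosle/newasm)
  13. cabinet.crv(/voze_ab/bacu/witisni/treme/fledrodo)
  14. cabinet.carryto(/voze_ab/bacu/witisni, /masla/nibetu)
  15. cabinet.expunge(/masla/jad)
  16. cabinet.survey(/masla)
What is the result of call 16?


Answer: [brosle/, cuki, muplufi, nibetu/, ra/]

Derivation:
-- etch(p=/masla/muplufi, c=vacihim_eg) : created
-- etch(p=/masla/jad, c=wano_ak) : created
-- quote(p=/masla/muplufi) : vacihim_eg
-- crv(p=/masla/brosle) : ok
-- etch(p=/masla/brosle/newasm, c=towut_ur) : created
-- expunge(p=/masla/brosle) : ToolError: not empty
-- etch(p=/masla/cuki, c=stuji) : created
-- etch(p=/masla/cuki, c=de) : overwrote
-- crv(p=/masla/ra) : ok
-- crv(p=/voze_ab/bacu/witisni) : ok
-- crv(p=/voze_ab/bacu/witisni/treme) : ok
-- quote(p=/masla/brosle/newasm) : towut_ur
-- crv(p=/voze_ab/bacu/witisni/treme/fledrodo) : ok
-- carryto(s=/voze_ab/bacu/witisni, d=/masla/nibetu) : ok
-- expunge(p=/masla/jad) : ok
-- survey(p=/masla) : [brosle/, cuki, muplufi, nibetu/, ra/]


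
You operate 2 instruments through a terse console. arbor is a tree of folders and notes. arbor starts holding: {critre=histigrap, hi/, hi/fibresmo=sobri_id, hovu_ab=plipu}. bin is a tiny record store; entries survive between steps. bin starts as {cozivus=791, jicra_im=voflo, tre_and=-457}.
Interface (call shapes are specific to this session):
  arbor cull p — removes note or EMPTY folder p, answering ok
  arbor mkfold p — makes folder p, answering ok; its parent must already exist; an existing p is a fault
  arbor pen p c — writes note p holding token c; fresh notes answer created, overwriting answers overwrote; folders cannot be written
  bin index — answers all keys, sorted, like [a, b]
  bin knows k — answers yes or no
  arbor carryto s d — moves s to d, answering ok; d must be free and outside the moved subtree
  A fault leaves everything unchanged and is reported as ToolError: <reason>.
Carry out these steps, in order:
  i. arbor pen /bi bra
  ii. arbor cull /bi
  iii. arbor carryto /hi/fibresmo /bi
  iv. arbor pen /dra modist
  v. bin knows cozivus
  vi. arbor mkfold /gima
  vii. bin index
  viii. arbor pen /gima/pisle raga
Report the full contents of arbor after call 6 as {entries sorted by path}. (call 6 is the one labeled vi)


[in] arbor pen p: /bi c: bra
[out] created
[in] arbor cull p: /bi
[out] ok
[in] arbor carryto s: /hi/fibresmo d: /bi
[out] ok
[in] arbor pen p: /dra c: modist
[out] created
[in] bin knows k: cozivus
[out] yes
[in] arbor mkfold p: /gima
[out] ok
[in] bin index
[out] [cozivus, jicra_im, tre_and]
[in] arbor pen p: /gima/pisle c: raga
[out] created

Answer: {bi=sobri_id, critre=histigrap, dra=modist, gima/, hi/, hovu_ab=plipu}


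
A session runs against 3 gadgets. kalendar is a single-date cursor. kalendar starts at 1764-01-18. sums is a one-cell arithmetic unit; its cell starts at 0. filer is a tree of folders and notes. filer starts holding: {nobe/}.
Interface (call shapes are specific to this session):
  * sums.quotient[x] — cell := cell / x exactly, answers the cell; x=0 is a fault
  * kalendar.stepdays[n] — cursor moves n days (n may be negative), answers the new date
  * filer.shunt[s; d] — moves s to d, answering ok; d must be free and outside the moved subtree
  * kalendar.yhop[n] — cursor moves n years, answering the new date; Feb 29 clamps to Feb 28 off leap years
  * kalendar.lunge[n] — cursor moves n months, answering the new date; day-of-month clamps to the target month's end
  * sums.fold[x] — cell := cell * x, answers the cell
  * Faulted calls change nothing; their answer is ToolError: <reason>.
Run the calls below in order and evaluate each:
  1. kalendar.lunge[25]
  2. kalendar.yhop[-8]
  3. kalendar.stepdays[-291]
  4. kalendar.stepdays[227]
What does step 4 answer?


# 1. lunge(n→25) => 1766-02-18
# 2. yhop(n→-8) => 1758-02-18
# 3. stepdays(n→-291) => 1757-05-03
# 4. stepdays(n→227) => 1757-12-16

Answer: 1757-12-16


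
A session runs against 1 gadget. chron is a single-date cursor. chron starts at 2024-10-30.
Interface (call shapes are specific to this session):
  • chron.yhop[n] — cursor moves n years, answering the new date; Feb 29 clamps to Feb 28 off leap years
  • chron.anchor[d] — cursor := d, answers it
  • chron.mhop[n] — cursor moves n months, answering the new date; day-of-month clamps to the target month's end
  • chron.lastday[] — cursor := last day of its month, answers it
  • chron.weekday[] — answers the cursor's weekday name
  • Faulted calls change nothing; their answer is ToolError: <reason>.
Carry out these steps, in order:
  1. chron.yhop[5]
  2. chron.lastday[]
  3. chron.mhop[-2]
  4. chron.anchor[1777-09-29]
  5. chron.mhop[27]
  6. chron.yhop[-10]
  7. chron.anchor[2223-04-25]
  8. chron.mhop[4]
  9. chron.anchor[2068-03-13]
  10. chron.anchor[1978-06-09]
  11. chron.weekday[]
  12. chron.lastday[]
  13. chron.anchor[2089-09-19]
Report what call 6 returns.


Answer: 1769-12-29

Derivation:
;; chron.yhop(n='5') : 2029-10-30
;; chron.lastday() : 2029-10-31
;; chron.mhop(n='-2') : 2029-08-31
;; chron.anchor(d='1777-09-29') : 1777-09-29
;; chron.mhop(n='27') : 1779-12-29
;; chron.yhop(n='-10') : 1769-12-29
;; chron.anchor(d='2223-04-25') : 2223-04-25
;; chron.mhop(n='4') : 2223-08-25
;; chron.anchor(d='2068-03-13') : 2068-03-13
;; chron.anchor(d='1978-06-09') : 1978-06-09
;; chron.weekday() : Friday
;; chron.lastday() : 1978-06-30
;; chron.anchor(d='2089-09-19') : 2089-09-19


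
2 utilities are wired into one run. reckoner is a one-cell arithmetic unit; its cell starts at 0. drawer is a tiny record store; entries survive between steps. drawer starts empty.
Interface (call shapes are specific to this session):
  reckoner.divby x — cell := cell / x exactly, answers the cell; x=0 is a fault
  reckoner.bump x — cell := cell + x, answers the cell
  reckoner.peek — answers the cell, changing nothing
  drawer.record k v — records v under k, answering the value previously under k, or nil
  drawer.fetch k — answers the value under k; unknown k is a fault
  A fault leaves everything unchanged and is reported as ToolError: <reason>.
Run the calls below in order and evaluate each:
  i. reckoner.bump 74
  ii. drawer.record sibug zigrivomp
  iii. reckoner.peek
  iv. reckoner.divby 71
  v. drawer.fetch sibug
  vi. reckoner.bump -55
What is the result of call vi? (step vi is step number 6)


Answer: -3831/71

Derivation:
Step: reckoner.bump[x→74]
Result: 74
Step: drawer.record[k→sibug; v→zigrivomp]
Result: nil
Step: reckoner.peek[]
Result: 74
Step: reckoner.divby[x→71]
Result: 74/71
Step: drawer.fetch[k→sibug]
Result: zigrivomp
Step: reckoner.bump[x→-55]
Result: -3831/71


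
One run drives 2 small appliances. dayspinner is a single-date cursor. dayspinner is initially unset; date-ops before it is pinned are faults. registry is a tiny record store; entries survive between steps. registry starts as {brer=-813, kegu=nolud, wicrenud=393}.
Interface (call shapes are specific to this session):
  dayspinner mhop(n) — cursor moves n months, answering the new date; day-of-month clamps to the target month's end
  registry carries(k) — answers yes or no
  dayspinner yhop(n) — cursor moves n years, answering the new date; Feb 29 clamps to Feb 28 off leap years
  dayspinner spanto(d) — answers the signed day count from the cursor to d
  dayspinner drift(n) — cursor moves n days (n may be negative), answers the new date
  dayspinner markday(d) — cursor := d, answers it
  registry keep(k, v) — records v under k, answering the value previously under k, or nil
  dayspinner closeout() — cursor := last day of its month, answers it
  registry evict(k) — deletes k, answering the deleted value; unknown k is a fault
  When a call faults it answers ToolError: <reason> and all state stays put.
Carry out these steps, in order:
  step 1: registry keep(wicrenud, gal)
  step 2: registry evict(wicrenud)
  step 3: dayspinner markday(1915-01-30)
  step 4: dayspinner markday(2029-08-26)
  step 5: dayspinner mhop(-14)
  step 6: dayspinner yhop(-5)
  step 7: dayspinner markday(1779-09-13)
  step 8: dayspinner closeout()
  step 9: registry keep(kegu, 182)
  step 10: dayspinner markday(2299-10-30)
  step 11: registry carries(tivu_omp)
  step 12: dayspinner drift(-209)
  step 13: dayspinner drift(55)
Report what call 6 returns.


CALL registry keep[k: wicrenud; v: gal]
RET  393
CALL registry evict[k: wicrenud]
RET  gal
CALL dayspinner markday[d: 1915-01-30]
RET  1915-01-30
CALL dayspinner markday[d: 2029-08-26]
RET  2029-08-26
CALL dayspinner mhop[n: -14]
RET  2028-06-26
CALL dayspinner yhop[n: -5]
RET  2023-06-26
CALL dayspinner markday[d: 1779-09-13]
RET  1779-09-13
CALL dayspinner closeout[]
RET  1779-09-30
CALL registry keep[k: kegu; v: 182]
RET  nolud
CALL dayspinner markday[d: 2299-10-30]
RET  2299-10-30
CALL registry carries[k: tivu_omp]
RET  no
CALL dayspinner drift[n: -209]
RET  2299-04-04
CALL dayspinner drift[n: 55]
RET  2299-05-29

Answer: 2023-06-26


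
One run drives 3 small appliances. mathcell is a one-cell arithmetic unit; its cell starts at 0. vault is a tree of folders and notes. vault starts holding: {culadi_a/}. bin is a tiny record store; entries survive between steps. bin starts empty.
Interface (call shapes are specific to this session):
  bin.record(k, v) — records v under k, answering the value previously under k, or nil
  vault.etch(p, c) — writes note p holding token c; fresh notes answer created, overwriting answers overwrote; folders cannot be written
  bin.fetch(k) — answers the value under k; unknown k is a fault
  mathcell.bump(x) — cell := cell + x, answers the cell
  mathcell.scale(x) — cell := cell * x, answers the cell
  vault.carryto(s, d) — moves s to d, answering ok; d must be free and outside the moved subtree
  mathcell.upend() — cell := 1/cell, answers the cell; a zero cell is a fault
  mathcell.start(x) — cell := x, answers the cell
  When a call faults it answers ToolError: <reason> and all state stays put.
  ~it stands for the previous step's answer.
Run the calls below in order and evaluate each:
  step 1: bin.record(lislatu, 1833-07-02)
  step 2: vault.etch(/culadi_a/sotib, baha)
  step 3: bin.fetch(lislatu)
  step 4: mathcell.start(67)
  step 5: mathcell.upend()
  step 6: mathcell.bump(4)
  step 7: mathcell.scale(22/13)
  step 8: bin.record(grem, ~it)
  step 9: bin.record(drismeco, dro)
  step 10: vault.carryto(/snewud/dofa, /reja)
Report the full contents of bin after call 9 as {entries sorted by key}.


I use bin.record passing k='lislatu', v='1833-07-02', and see nil.
I call vault.etch passing p='/culadi_a/sotib', c='baha', yielding created.
I call bin.fetch passing k='lislatu', and get 1833-07-02.
Calling mathcell.start passing x='67', and observe 67.
Calling mathcell.upend(), and see 1/67.
Calling mathcell.bump passing x='4': 269/67.
Now I run mathcell.scale passing x='22/13': 5918/871.
Now I run bin.record passing k='grem', v='~it', and observe nil.
I run bin.record passing k='drismeco', v='dro', — result: nil.
I run vault.carryto passing s='/snewud/dofa', d='/reja', and observe ToolError: not found.

Answer: {drismeco=dro, grem=5918/871, lislatu=1833-07-02}


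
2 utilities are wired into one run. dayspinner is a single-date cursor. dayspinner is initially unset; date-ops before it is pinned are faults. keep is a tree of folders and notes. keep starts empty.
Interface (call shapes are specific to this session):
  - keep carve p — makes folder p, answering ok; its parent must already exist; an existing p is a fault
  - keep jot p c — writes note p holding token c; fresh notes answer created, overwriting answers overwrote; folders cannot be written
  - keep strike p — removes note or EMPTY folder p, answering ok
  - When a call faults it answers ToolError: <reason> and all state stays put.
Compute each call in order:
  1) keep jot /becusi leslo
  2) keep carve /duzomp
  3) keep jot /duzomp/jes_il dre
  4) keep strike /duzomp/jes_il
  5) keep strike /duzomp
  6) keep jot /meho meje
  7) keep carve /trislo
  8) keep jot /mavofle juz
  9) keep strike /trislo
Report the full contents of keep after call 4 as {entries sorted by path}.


# keep jot(p='/becusi', c='leslo') -> created
# keep carve(p='/duzomp') -> ok
# keep jot(p='/duzomp/jes_il', c='dre') -> created
# keep strike(p='/duzomp/jes_il') -> ok
# keep strike(p='/duzomp') -> ok
# keep jot(p='/meho', c='meje') -> created
# keep carve(p='/trislo') -> ok
# keep jot(p='/mavofle', c='juz') -> created
# keep strike(p='/trislo') -> ok

Answer: {becusi=leslo, duzomp/}


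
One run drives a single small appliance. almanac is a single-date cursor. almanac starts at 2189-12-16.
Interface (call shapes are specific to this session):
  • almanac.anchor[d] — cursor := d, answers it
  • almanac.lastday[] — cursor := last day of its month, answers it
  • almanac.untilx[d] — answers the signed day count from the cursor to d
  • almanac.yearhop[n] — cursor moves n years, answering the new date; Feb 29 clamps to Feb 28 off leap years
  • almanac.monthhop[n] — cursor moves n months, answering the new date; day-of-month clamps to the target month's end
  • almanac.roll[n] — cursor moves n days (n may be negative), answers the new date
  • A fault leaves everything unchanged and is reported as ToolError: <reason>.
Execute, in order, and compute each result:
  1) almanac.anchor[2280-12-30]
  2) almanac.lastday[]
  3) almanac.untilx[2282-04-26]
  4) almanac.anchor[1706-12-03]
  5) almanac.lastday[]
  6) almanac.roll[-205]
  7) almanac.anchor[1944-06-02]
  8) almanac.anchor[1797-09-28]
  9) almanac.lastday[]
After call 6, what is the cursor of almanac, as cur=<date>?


;; almanac.anchor(d: 2280-12-30) -> 2280-12-30
;; almanac.lastday() -> 2280-12-31
;; almanac.untilx(d: 2282-04-26) -> 481
;; almanac.anchor(d: 1706-12-03) -> 1706-12-03
;; almanac.lastday() -> 1706-12-31
;; almanac.roll(n: -205) -> 1706-06-09
;; almanac.anchor(d: 1944-06-02) -> 1944-06-02
;; almanac.anchor(d: 1797-09-28) -> 1797-09-28
;; almanac.lastday() -> 1797-09-30

Answer: cur=1706-06-09


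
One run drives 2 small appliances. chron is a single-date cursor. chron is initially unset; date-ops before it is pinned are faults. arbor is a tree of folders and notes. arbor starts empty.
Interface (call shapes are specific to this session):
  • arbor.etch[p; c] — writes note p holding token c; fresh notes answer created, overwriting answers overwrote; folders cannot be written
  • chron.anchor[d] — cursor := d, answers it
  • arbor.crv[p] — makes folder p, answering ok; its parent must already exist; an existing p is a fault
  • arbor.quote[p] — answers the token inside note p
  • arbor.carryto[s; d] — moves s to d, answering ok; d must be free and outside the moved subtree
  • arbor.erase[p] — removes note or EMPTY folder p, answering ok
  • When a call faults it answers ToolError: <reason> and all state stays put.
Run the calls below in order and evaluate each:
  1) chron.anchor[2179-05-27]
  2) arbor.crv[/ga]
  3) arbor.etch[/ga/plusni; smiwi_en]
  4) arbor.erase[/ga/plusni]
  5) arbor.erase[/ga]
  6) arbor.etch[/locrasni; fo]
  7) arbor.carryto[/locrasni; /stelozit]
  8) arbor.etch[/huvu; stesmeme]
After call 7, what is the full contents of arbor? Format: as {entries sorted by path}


-> anchor(d: 2179-05-27)
<- 2179-05-27
-> crv(p: /ga)
<- ok
-> etch(p: /ga/plusni, c: smiwi_en)
<- created
-> erase(p: /ga/plusni)
<- ok
-> erase(p: /ga)
<- ok
-> etch(p: /locrasni, c: fo)
<- created
-> carryto(s: /locrasni, d: /stelozit)
<- ok
-> etch(p: /huvu, c: stesmeme)
<- created

Answer: {stelozit=fo}


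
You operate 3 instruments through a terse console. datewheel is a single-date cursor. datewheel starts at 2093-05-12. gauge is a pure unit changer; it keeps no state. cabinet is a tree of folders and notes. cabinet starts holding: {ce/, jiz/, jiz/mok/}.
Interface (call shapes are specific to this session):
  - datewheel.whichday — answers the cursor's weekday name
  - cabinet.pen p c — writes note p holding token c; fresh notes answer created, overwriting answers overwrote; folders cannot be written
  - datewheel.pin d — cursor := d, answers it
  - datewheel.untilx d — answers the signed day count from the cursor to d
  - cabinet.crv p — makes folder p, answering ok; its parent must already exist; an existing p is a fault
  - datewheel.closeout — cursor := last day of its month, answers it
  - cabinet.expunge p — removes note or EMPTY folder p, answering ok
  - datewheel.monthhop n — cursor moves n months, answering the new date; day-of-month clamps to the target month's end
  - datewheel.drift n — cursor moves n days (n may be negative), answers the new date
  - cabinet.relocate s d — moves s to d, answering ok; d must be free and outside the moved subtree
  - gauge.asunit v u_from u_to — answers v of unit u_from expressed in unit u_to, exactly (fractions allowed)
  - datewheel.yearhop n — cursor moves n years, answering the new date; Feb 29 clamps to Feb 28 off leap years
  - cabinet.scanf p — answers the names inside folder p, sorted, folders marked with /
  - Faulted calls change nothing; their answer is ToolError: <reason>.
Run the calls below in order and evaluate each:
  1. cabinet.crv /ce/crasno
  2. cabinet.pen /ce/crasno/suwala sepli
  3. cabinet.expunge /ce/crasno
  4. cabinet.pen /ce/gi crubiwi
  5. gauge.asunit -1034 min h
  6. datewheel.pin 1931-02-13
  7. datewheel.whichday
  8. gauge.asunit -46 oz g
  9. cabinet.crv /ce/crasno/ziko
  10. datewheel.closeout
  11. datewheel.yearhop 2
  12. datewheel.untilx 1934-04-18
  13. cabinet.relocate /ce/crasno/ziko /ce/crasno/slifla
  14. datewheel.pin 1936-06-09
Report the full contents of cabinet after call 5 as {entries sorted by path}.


==> cabinet.crv(p=/ce/crasno)
<== ok
==> cabinet.pen(p=/ce/crasno/suwala, c=sepli)
<== created
==> cabinet.expunge(p=/ce/crasno)
<== ToolError: not empty
==> cabinet.pen(p=/ce/gi, c=crubiwi)
<== created
==> gauge.asunit(v=-1034, u_from=min, u_to=h)
<== -517/30
==> datewheel.pin(d=1931-02-13)
<== 1931-02-13
==> datewheel.whichday()
<== Friday
==> gauge.asunit(v=-46, u_from=oz, u_to=g)
<== -1043262451/800000
==> cabinet.crv(p=/ce/crasno/ziko)
<== ok
==> datewheel.closeout()
<== 1931-02-28
==> datewheel.yearhop(n=2)
<== 1933-02-28
==> datewheel.untilx(d=1934-04-18)
<== 414
==> cabinet.relocate(s=/ce/crasno/ziko, d=/ce/crasno/slifla)
<== ok
==> datewheel.pin(d=1936-06-09)
<== 1936-06-09

Answer: {ce/, ce/crasno/, ce/crasno/suwala=sepli, ce/gi=crubiwi, jiz/, jiz/mok/}


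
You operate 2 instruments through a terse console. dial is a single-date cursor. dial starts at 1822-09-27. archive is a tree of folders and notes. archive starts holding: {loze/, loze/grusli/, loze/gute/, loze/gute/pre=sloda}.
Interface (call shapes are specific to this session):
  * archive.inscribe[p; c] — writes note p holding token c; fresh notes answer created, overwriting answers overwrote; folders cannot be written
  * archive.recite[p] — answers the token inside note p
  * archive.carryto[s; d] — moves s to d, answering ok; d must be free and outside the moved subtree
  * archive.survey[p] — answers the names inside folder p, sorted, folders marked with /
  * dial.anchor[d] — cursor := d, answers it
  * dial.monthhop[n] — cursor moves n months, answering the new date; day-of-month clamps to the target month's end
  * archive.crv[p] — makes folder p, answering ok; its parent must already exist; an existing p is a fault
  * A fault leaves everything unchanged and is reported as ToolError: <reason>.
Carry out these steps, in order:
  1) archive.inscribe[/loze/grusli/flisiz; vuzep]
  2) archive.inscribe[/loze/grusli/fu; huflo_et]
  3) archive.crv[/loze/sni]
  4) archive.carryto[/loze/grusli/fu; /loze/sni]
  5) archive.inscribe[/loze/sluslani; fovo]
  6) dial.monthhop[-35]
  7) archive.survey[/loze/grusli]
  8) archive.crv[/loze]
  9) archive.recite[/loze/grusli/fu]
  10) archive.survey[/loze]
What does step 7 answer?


~$ archive.inscribe p='/loze/grusli/flisiz' c='vuzep'
  created
~$ archive.inscribe p='/loze/grusli/fu' c='huflo_et'
  created
~$ archive.crv p='/loze/sni'
  ok
~$ archive.carryto s='/loze/grusli/fu' d='/loze/sni'
  ToolError: exists
~$ archive.inscribe p='/loze/sluslani' c='fovo'
  created
~$ dial.monthhop n='-35'
  1819-10-27
~$ archive.survey p='/loze/grusli'
  [flisiz, fu]
~$ archive.crv p='/loze'
  ToolError: exists
~$ archive.recite p='/loze/grusli/fu'
  huflo_et
~$ archive.survey p='/loze'
  [grusli/, gute/, sluslani, sni/]

Answer: [flisiz, fu]


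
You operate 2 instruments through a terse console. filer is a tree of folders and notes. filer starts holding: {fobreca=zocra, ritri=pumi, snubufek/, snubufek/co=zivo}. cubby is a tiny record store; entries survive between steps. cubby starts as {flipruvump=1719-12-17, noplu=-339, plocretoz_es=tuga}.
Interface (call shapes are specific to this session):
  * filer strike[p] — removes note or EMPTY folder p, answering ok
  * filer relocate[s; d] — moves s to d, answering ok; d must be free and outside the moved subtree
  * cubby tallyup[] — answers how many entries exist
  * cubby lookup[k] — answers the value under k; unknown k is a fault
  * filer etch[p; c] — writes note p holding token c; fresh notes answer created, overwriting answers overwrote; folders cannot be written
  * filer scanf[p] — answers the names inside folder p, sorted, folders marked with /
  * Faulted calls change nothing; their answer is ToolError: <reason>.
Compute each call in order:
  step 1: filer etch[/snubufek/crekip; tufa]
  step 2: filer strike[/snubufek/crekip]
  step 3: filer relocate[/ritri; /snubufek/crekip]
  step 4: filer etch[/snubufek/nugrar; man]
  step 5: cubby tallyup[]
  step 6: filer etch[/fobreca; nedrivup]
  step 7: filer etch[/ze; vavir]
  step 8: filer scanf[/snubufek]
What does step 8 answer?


Answer: [co, crekip, nugrar]

Derivation:
>>> filer etch /snubufek/crekip tufa
= created
>>> filer strike /snubufek/crekip
= ok
>>> filer relocate /ritri /snubufek/crekip
= ok
>>> filer etch /snubufek/nugrar man
= created
>>> cubby tallyup
= 3
>>> filer etch /fobreca nedrivup
= overwrote
>>> filer etch /ze vavir
= created
>>> filer scanf /snubufek
= [co, crekip, nugrar]


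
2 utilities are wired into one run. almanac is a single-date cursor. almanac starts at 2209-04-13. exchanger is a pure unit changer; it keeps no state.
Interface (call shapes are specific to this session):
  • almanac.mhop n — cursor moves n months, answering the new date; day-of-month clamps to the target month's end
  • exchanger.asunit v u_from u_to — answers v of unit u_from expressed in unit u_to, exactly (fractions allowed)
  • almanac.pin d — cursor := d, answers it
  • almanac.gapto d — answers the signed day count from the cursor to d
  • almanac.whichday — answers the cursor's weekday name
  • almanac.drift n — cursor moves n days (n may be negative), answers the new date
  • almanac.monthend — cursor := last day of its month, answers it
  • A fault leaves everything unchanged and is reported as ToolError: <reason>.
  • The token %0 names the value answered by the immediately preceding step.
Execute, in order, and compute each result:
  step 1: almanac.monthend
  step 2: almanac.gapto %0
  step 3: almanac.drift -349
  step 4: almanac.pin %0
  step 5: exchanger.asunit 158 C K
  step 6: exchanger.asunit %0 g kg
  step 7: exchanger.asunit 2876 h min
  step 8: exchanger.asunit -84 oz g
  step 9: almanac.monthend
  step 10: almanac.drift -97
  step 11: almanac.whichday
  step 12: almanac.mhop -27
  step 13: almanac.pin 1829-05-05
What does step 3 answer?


Do: monthend[]
See: 2209-04-30
Do: gapto[%0]
See: 0
Do: drift[-349]
See: 2208-05-16
Do: pin[%0]
See: 2208-05-16
Do: asunit[158; C; K]
See: 8623/20
Do: asunit[%0; g; kg]
See: 8623/20000
Do: asunit[2876; h; min]
See: 172560
Do: asunit[-84; oz; g]
See: -952543977/400000
Do: monthend[]
See: 2208-05-31
Do: drift[-97]
See: 2208-02-24
Do: whichday[]
See: Wednesday
Do: mhop[-27]
See: 2205-11-24
Do: pin[1829-05-05]
See: 1829-05-05

Answer: 2208-05-16


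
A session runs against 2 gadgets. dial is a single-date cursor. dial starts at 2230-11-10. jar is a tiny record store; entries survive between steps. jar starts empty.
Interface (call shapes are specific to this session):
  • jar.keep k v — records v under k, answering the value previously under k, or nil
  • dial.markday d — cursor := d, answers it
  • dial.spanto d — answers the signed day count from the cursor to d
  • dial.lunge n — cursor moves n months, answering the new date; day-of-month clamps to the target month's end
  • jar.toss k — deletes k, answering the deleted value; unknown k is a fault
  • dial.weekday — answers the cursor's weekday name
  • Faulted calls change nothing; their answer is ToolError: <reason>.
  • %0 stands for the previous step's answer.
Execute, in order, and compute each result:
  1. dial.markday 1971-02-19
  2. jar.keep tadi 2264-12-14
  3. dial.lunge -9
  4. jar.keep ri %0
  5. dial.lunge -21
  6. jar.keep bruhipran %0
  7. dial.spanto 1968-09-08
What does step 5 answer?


;; 1. dial.markday(d='1971-02-19') == 1971-02-19
;; 2. jar.keep(k='tadi', v='2264-12-14') == nil
;; 3. dial.lunge(n='-9') == 1970-05-19
;; 4. jar.keep(k='ri', v='%0') == nil
;; 5. dial.lunge(n='-21') == 1968-08-19
;; 6. jar.keep(k='bruhipran', v='%0') == nil
;; 7. dial.spanto(d='1968-09-08') == 20

Answer: 1968-08-19


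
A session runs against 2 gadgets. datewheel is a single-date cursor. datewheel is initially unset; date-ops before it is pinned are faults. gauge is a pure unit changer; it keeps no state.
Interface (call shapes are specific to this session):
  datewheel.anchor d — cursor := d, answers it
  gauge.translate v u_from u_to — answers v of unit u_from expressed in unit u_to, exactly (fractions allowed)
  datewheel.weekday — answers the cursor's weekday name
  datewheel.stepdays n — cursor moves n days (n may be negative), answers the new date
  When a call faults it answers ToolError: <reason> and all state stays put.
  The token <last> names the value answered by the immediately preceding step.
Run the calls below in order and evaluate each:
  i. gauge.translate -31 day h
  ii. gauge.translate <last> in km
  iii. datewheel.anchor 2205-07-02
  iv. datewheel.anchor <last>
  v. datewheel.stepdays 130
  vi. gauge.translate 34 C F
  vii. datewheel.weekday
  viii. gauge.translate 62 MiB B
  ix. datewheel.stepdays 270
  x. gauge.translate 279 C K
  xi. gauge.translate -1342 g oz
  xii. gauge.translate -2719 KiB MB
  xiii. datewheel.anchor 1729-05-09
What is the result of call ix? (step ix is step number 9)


Answer: 2206-08-06

Derivation:
·→ translate(v: -31, u_from: day, u_to: h)
·← -744
·→ translate(v: <last>, u_from: in, u_to: km)
·← -11811/625000
·→ anchor(d: 2205-07-02)
·← 2205-07-02
·→ anchor(d: <last>)
·← 2205-07-02
·→ stepdays(n: 130)
·← 2205-11-09
·→ translate(v: 34, u_from: C, u_to: F)
·← 466/5
·→ weekday()
·← Saturday
·→ translate(v: 62, u_from: MiB, u_to: B)
·← 65011712
·→ stepdays(n: 270)
·← 2206-08-06
·→ translate(v: 279, u_from: C, u_to: K)
·← 11043/20
·→ translate(v: -1342, u_from: g, u_to: oz)
·← -195200000/4123567
·→ translate(v: -2719, u_from: KiB, u_to: MB)
·← -43504/15625
·→ anchor(d: 1729-05-09)
·← 1729-05-09
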